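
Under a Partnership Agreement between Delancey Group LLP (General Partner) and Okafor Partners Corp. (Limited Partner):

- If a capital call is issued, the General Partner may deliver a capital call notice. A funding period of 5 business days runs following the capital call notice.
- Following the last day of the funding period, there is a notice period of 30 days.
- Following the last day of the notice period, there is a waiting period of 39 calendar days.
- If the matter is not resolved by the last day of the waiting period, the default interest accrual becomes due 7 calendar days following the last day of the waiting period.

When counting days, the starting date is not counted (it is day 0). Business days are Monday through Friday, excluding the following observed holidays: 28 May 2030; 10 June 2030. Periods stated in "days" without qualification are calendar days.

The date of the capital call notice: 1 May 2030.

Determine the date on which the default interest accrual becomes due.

23 July 2030

From Wednesday, 1 May 2030, 5 business days (May 2, May 3, May 6, May 7, May 8, skipping weekends) brings us to Wednesday, 8 May 2030, which is the last day of the funding period.
The last day of the notice period: 30 calendar days after 8 May 2030 is 7 June 2030.
Adding 39 calendar days to 7 June 2030 gives 16 July 2030, which is the last day of the waiting period.
The date on which the default interest accrual becomes due: 16 July 2030 + 7 days = 23 July 2030.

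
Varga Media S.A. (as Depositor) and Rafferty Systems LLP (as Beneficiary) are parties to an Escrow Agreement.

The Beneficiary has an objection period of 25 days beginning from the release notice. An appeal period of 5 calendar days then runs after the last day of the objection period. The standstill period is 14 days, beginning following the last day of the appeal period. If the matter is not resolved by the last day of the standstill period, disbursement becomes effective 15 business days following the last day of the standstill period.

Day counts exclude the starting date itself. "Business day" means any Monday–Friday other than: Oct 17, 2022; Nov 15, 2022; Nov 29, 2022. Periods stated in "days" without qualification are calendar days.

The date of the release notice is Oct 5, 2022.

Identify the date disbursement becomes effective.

Dec 12, 2022

The last day of the objection period: Oct 5, 2022 + 25 days = Oct 30, 2022.
Adding 5 calendar days to Oct 30, 2022 gives Nov 4, 2022, which is the last day of the appeal period.
The last day of the standstill period: Nov 4, 2022 + 14 days = Nov 18, 2022.
The date disbursement becomes effective: counting 15 business days from Friday, Nov 18, 2022 (Nov 21, Nov 22, Nov 23, Nov 24, …, Dec 8, Dec 9, Dec 12, skipping weekends and the listed holiday on Nov 29) reaches Monday, Dec 12, 2022.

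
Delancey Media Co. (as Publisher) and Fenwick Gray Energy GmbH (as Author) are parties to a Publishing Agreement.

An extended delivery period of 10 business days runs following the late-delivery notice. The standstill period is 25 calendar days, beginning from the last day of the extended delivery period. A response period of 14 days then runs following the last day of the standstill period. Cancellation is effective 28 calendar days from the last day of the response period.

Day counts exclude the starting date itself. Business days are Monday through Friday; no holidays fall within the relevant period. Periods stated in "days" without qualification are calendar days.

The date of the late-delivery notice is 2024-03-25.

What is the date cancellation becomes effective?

From Monday, 2024-03-25, 10 business days (Mar 26, Mar 27, Mar 28, Mar 29, Apr 1, Apr 2, Apr 3, Apr 4, Apr 5, Apr 8, skipping weekends) brings us to Monday, 2024-04-08, which is the last day of the extended delivery period.
The last day of the standstill period: 25 calendar days after 2024-04-08 is 2024-05-03.
Adding 14 calendar days to 2024-05-03 gives 2024-05-17, which is the last day of the response period.
The date cancellation becomes effective: 28 calendar days after 2024-05-17 is 2024-06-14.

2024-06-14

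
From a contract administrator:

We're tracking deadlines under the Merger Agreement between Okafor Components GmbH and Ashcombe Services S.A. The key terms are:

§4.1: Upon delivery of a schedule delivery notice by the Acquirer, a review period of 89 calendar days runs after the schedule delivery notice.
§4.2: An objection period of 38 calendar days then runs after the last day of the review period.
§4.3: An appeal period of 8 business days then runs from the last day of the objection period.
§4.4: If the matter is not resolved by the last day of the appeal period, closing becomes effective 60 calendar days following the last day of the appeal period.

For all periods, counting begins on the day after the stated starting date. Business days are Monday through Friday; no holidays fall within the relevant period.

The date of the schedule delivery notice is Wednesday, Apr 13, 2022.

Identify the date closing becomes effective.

The last day of the review period: 89 calendar days after Apr 13, 2022 is Jul 11, 2022.
The last day of the objection period: 38 calendar days after Jul 11, 2022 is Aug 18, 2022.
The last day of the appeal period: counting 8 business days from Thursday, Aug 18, 2022 (Aug 19, Aug 22, Aug 23, Aug 24, Aug 25, Aug 26, Aug 29, Aug 30, skipping weekends) reaches Tuesday, Aug 30, 2022.
Adding 60 calendar days to Aug 30, 2022 gives Oct 29, 2022, which is the date closing becomes effective.

Oct 29, 2022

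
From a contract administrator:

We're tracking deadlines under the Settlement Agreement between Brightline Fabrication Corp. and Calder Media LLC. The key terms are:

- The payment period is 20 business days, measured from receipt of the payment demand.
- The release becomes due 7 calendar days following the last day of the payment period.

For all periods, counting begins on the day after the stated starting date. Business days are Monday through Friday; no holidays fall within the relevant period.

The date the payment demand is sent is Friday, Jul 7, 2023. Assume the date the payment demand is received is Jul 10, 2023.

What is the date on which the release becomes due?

Aug 14, 2023

The last day of the payment period: 20 business days after Monday, Jul 10, 2023, skipping weekends — Jul 11, Jul 12, Jul 13, Jul 14, …, Aug 3, Aug 4, Aug 7 — lands on Monday, Aug 7, 2023.
The date on which the release becomes due: Aug 7, 2023 + 7 days = Aug 14, 2023.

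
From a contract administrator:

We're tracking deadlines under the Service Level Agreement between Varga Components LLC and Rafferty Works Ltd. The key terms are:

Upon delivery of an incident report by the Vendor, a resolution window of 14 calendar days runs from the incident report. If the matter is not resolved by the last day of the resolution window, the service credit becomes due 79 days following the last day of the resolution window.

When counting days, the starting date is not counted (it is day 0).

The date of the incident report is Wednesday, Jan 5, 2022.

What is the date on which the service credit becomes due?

Apr 8, 2022

The last day of the resolution window: Jan 5, 2022 + 14 days = Jan 19, 2022.
The date on which the service credit becomes due: 79 calendar days after Jan 19, 2022 is Apr 8, 2022.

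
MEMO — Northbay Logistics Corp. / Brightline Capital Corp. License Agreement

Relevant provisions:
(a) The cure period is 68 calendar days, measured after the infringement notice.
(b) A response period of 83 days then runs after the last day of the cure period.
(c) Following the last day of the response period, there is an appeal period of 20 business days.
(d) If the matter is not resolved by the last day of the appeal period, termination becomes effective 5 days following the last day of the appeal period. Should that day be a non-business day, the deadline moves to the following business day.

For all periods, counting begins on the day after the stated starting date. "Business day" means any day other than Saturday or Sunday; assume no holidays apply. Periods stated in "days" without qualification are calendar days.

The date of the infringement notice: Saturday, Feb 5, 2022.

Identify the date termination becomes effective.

The last day of the cure period: 68 calendar days after Feb 5, 2022 is Apr 14, 2022.
Adding 83 calendar days to Apr 14, 2022 gives Jul 6, 2022, which is the last day of the response period.
From Wednesday, Jul 6, 2022, 20 business days (Jul 7, Jul 8, Jul 11, Jul 12, …, Aug 1, Aug 2, Aug 3, skipping weekends) brings us to Wednesday, Aug 3, 2022, which is the last day of the appeal period.
Adding 5 calendar days to Aug 3, 2022 gives Aug 8, 2022, which is the date termination becomes effective. Aug 8, 2022 is a Monday, so no roll-forward applies.

Aug 8, 2022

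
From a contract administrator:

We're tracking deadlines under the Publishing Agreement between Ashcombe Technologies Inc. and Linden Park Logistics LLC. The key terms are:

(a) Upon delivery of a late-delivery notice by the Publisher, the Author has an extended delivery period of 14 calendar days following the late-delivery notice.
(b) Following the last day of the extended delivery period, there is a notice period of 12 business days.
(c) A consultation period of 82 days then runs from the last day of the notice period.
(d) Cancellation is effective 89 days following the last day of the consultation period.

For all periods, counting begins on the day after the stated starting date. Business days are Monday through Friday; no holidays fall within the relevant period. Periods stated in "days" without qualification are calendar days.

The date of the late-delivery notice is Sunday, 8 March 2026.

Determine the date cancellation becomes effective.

25 September 2026

Adding 14 calendar days to 8 March 2026 gives 22 March 2026, which is the last day of the extended delivery period.
The last day of the notice period: counting 12 business days from Sunday, 22 March 2026 (Mar 23, Mar 24, Mar 25, Mar 26, …, Apr 3, Apr 6, Apr 7, skipping weekends) reaches Tuesday, 7 April 2026.
The last day of the consultation period: 82 calendar days after 7 April 2026 is 28 June 2026.
The date cancellation becomes effective: 28 June 2026 + 89 days = 25 September 2026.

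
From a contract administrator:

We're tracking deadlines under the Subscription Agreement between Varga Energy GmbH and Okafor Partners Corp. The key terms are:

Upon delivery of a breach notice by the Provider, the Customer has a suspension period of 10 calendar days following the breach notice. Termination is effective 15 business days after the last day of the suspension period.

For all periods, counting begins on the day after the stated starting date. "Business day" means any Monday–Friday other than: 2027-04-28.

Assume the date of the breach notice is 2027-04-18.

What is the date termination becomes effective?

The last day of the suspension period: 2027-04-18 + 10 days = 2027-04-28.
The date termination becomes effective: 15 business days after Wednesday, 2027-04-28, skipping weekends — Apr 29, Apr 30, May 3, May 4, …, May 17, May 18, May 19 — lands on Wednesday, 2027-05-19.

2027-05-19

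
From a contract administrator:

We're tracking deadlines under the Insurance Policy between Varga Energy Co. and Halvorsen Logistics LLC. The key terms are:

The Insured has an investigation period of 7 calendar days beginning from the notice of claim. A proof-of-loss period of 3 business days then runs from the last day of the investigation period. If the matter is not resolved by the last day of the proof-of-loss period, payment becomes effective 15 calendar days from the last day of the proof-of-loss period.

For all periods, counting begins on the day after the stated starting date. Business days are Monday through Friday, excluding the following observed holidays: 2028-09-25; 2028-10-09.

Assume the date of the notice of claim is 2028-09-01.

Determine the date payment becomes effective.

The last day of the investigation period: 7 calendar days after 2028-09-01 is 2028-09-08.
The last day of the proof-of-loss period: counting 3 business days from Friday, 2028-09-08 (Sep 11, Sep 12, Sep 13, skipping weekends) reaches Wednesday, 2028-09-13.
Adding 15 calendar days to 2028-09-13 gives 2028-09-28, which is the date payment becomes effective.

2028-09-28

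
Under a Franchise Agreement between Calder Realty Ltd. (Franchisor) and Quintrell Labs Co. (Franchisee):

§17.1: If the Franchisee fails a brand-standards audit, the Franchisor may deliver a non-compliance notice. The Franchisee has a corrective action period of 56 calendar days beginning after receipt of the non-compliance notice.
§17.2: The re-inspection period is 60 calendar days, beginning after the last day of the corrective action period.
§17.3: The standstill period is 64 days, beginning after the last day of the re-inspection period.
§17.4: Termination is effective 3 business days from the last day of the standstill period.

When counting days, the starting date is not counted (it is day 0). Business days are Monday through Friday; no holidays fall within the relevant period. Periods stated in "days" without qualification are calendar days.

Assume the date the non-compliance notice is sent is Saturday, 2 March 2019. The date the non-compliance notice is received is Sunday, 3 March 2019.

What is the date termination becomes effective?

4 September 2019

The last day of the corrective action period: 56 calendar days after 3 March 2019 is 28 April 2019.
Adding 60 calendar days to 28 April 2019 gives 27 June 2019, which is the last day of the re-inspection period.
The last day of the standstill period: 27 June 2019 + 64 days = 30 August 2019.
The date termination becomes effective: counting 3 business days from Friday, 30 August 2019 (Sep 2, Sep 3, Sep 4, skipping weekends) reaches Wednesday, 4 September 2019.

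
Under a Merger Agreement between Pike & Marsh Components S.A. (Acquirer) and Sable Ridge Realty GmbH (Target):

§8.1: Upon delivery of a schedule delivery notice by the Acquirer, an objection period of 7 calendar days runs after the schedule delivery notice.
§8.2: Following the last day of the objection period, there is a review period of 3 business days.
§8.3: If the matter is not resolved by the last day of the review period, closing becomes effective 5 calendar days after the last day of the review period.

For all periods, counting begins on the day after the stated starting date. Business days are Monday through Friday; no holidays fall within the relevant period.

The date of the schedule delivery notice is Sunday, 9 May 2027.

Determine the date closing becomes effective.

24 May 2027

Adding 7 calendar days to 9 May 2027 gives 16 May 2027, which is the last day of the objection period.
From Sunday, 16 May 2027, 3 business days (May 17, May 18, May 19, skipping weekends) brings us to Wednesday, 19 May 2027, which is the last day of the review period.
The date closing becomes effective: 5 calendar days after 19 May 2027 is 24 May 2027.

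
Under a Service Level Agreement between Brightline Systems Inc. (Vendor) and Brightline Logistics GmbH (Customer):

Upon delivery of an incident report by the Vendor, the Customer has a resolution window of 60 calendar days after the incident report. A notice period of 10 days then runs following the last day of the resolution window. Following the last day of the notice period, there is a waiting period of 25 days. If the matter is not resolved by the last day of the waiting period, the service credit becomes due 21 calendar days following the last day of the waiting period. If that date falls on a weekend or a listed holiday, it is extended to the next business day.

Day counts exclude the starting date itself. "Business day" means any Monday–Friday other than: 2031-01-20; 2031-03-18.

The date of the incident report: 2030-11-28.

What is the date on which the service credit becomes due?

2031-03-24

The last day of the resolution window: 60 calendar days after 2030-11-28 is 2031-01-27.
The last day of the notice period: 10 calendar days after 2031-01-27 is 2031-02-06.
The last day of the waiting period: 2031-02-06 + 25 days = 2031-03-03.
The date on which the service credit becomes due: 21 calendar days after 2031-03-03 is 2031-03-24. 2031-03-24 is a Monday and is not a listed holiday, so no roll-forward applies.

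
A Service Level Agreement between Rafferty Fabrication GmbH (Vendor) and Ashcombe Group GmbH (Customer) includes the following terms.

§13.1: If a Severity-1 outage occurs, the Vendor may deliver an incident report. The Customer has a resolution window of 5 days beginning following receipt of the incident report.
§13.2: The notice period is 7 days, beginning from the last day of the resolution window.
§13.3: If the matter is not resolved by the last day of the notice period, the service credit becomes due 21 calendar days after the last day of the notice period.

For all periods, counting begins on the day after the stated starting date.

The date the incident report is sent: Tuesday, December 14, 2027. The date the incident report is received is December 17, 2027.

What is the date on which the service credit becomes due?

January 19, 2028

The last day of the resolution window: December 17, 2027 + 5 days = December 22, 2027.
Adding 7 calendar days to December 22, 2027 gives December 29, 2027, which is the last day of the notice period.
The date on which the service credit becomes due: 21 calendar days after December 29, 2027 is January 19, 2028.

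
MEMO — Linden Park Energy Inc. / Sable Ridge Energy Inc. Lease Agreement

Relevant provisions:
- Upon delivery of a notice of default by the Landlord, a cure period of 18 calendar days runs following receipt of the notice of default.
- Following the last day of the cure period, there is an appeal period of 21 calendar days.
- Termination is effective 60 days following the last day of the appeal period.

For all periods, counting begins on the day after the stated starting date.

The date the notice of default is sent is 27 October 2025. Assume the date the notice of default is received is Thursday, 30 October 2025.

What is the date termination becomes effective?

6 February 2026

Adding 18 calendar days to 30 October 2025 gives 17 November 2025, which is the last day of the cure period.
Adding 21 calendar days to 17 November 2025 gives 8 December 2025, which is the last day of the appeal period.
The date termination becomes effective: 8 December 2025 + 60 days = 6 February 2026.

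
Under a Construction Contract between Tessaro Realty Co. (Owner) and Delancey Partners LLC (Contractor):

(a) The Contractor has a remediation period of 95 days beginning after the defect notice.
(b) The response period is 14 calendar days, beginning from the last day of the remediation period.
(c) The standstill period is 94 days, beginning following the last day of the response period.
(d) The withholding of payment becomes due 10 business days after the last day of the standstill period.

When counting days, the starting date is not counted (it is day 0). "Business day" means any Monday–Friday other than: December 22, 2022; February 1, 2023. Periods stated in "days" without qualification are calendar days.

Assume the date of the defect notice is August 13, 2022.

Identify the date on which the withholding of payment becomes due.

Adding 95 calendar days to August 13, 2022 gives November 16, 2022, which is the last day of the remediation period.
Adding 14 calendar days to November 16, 2022 gives November 30, 2022, which is the last day of the response period.
Adding 94 calendar days to November 30, 2022 gives March 4, 2023, which is the last day of the standstill period.
The date on which the withholding of payment becomes due: 10 business days after Saturday, March 4, 2023, skipping weekends — Mar 6, Mar 7, Mar 8, Mar 9, Mar 10, Mar 13, Mar 14, Mar 15, Mar 16, Mar 17 — lands on Friday, March 17, 2023.

March 17, 2023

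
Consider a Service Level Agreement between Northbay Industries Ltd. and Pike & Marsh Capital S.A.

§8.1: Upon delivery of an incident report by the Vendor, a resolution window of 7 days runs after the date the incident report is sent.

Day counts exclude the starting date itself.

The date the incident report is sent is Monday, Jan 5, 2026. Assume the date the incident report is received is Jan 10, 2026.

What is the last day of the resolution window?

The last day of the resolution window: 7 calendar days after Jan 5, 2026 is Jan 12, 2026.

Jan 12, 2026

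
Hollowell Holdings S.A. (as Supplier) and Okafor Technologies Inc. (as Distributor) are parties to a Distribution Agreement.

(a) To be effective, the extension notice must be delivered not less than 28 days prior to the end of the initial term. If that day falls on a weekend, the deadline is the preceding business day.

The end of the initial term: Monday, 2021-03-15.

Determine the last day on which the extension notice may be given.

Counting back 28 calendar days from 2021-03-15 gives 2021-02-15. That is a Monday, so no adjustment is needed.

2021-02-15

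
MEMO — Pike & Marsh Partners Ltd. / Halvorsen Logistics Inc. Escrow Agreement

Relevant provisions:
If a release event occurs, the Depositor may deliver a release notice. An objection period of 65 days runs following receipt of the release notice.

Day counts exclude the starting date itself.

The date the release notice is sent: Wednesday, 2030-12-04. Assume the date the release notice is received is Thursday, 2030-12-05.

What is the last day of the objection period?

2031-02-08

The last day of the objection period: 2030-12-05 + 65 days = 2031-02-08.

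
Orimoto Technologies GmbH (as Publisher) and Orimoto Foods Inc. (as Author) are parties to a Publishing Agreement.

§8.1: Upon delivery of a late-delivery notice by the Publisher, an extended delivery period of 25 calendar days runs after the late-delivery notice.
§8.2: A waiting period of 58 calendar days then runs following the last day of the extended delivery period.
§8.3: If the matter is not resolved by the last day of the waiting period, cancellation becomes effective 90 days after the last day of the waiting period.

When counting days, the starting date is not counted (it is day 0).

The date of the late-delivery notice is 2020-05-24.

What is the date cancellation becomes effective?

The last day of the extended delivery period: 25 calendar days after 2020-05-24 is 2020-06-18.
The last day of the waiting period: 58 calendar days after 2020-06-18 is 2020-08-15.
The date cancellation becomes effective: 90 calendar days after 2020-08-15 is 2020-11-13.

2020-11-13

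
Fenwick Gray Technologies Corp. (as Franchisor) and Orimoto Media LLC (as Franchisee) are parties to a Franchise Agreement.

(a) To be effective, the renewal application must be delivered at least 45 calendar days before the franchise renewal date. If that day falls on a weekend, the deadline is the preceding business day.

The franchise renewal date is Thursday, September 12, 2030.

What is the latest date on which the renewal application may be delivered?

July 29, 2030

Counting back 45 calendar days from September 12, 2030 gives July 29, 2030. That is a Monday, so no adjustment is needed.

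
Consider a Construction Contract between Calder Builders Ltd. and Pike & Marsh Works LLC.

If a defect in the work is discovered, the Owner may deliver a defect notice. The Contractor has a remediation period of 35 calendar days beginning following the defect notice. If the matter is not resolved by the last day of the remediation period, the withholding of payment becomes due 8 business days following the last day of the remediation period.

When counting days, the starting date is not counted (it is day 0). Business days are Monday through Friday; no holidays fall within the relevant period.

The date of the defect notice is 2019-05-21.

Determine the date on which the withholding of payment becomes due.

The last day of the remediation period: 35 calendar days after 2019-05-21 is 2019-06-25.
The date on which the withholding of payment becomes due: counting 8 business days from Tuesday, 2019-06-25 (Jun 26, Jun 27, Jun 28, Jul 1, Jul 2, Jul 3, Jul 4, Jul 5, skipping weekends) reaches Friday, 2019-07-05.

2019-07-05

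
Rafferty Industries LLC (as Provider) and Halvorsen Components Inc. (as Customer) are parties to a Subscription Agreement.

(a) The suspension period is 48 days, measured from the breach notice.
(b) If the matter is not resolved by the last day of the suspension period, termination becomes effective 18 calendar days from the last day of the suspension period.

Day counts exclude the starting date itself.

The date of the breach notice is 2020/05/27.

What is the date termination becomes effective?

The last day of the suspension period: 48 calendar days after 2020/05/27 is 2020/07/14.
The date termination becomes effective: 18 calendar days after 2020/07/14 is 2020/08/01.

2020/08/01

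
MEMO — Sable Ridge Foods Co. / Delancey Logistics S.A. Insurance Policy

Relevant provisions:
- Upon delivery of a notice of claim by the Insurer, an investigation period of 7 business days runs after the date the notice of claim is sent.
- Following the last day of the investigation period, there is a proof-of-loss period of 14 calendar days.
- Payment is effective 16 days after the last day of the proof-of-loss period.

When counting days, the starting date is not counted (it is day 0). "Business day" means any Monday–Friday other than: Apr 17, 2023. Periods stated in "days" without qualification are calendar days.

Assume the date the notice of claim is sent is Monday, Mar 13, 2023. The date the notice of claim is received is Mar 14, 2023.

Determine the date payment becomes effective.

From Monday, Mar 13, 2023, 7 business days (Mar 14, Mar 15, Mar 16, Mar 17, Mar 20, Mar 21, Mar 22, skipping weekends) brings us to Wednesday, Mar 22, 2023, which is the last day of the investigation period.
The last day of the proof-of-loss period: Mar 22, 2023 + 14 days = Apr 5, 2023.
The date payment becomes effective: 16 calendar days after Apr 5, 2023 is Apr 21, 2023.

Apr 21, 2023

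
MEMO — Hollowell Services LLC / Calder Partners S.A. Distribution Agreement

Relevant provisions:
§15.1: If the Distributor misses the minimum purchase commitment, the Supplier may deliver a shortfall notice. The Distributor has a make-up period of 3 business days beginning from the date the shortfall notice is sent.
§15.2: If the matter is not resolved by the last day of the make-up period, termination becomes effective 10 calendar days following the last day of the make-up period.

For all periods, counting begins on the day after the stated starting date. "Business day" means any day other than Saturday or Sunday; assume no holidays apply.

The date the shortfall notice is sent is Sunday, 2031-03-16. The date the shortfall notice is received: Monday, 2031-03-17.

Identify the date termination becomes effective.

2031-03-29

The last day of the make-up period: 3 business days after Sunday, 2031-03-16, skipping weekends — Mar 17, Mar 18, Mar 19 — lands on Wednesday, 2031-03-19.
Adding 10 calendar days to 2031-03-19 gives 2031-03-29, which is the date termination becomes effective.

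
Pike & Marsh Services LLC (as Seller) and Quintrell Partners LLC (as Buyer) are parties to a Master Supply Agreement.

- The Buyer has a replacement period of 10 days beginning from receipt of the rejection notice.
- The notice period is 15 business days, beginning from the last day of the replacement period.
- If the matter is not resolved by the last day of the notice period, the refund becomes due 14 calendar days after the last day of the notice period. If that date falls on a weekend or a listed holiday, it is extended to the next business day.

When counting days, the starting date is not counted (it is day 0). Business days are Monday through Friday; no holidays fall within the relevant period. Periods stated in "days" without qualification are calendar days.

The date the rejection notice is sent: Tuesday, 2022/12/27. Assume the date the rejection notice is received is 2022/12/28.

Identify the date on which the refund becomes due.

2023/02/10

The last day of the replacement period: 10 calendar days after 2022/12/28 is 2023/01/07.
The last day of the notice period: 15 business days after Saturday, 2023/01/07, skipping weekends — Jan 9, Jan 10, Jan 11, Jan 12, …, Jan 25, Jan 26, Jan 27 — lands on Friday, 2023/01/27.
The date on which the refund becomes due: 2023/01/27 + 14 days = 2023/02/10. 2023/02/10 is a Friday, so no roll-forward applies.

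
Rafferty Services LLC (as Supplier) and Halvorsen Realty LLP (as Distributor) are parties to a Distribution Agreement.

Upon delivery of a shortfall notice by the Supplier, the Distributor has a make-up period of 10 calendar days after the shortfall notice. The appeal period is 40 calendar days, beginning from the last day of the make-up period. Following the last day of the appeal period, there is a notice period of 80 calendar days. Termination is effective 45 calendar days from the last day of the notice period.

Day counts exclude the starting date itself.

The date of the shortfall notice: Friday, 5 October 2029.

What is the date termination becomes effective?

The last day of the make-up period: 5 October 2029 + 10 days = 15 October 2029.
The last day of the appeal period: 40 calendar days after 15 October 2029 is 24 November 2029.
The last day of the notice period: 24 November 2029 + 80 days = 12 February 2030.
The date termination becomes effective: 12 February 2030 + 45 days = 29 March 2030.

29 March 2030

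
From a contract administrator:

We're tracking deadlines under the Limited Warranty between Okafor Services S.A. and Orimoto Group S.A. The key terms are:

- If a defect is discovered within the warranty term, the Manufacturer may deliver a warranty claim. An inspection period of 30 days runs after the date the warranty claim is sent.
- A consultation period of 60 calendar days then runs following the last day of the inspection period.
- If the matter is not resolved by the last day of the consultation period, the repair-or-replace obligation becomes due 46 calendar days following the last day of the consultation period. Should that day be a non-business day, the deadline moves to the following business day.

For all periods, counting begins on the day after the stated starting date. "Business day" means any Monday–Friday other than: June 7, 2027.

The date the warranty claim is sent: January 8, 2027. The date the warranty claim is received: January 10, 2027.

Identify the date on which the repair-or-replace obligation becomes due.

May 24, 2027

The last day of the inspection period: January 8, 2027 + 30 days = February 7, 2027.
Adding 60 calendar days to February 7, 2027 gives April 8, 2027, which is the last day of the consultation period.
The date on which the repair-or-replace obligation becomes due: 46 calendar days after April 8, 2027 is May 24, 2027. May 24, 2027 is a Monday and is not a listed holiday, so no roll-forward applies.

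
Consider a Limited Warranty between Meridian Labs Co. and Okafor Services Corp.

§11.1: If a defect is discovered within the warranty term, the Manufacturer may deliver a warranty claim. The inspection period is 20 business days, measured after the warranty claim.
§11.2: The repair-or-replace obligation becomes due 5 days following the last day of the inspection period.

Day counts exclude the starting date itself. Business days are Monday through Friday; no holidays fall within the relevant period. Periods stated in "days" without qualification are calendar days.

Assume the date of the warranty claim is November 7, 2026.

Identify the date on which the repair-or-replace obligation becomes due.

From Saturday, November 7, 2026, 20 business days (Nov 9, Nov 10, Nov 11, Nov 12, …, Dec 2, Dec 3, Dec 4, skipping weekends) brings us to Friday, December 4, 2026, which is the last day of the inspection period.
Adding 5 calendar days to December 4, 2026 gives December 9, 2026, which is the date on which the repair-or-replace obligation becomes due.

December 9, 2026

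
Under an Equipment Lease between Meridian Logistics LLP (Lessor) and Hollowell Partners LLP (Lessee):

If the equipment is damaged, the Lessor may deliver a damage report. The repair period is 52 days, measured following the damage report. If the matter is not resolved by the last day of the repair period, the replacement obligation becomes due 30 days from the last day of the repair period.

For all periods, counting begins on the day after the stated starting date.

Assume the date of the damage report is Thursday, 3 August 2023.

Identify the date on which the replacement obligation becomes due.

The last day of the repair period: 52 calendar days after 3 August 2023 is 24 September 2023.
Adding 30 calendar days to 24 September 2023 gives 24 October 2023, which is the date on which the replacement obligation becomes due.

24 October 2023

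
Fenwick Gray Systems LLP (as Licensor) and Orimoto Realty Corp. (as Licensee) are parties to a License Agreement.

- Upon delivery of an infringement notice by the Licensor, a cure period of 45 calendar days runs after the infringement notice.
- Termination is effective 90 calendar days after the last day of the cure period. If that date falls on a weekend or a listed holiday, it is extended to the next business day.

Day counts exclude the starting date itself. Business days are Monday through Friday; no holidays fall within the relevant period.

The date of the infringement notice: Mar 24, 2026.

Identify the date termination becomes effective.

The last day of the cure period: 45 calendar days after Mar 24, 2026 is May 8, 2026.
The date termination becomes effective: May 8, 2026 + 90 days = Aug 6, 2026. Aug 6, 2026 is a Thursday, so no roll-forward applies.

Aug 6, 2026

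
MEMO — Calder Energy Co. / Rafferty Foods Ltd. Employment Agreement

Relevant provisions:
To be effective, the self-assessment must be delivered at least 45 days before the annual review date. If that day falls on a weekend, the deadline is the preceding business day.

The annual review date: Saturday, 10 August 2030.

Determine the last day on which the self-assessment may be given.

26 June 2030

10 August 2030 minus 45 days is 26 June 2030. That is a Wednesday, so no adjustment is needed.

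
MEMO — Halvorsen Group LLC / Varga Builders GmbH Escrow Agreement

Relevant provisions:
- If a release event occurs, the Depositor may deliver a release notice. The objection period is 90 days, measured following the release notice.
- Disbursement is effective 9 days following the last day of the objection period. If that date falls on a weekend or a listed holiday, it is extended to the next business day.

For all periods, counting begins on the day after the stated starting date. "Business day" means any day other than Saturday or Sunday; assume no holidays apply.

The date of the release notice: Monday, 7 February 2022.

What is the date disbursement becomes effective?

The last day of the objection period: 90 calendar days after 7 February 2022 is 8 May 2022.
The date disbursement becomes effective: 9 calendar days after 8 May 2022 is 17 May 2022. 17 May 2022 is a Tuesday, so no roll-forward applies.

17 May 2022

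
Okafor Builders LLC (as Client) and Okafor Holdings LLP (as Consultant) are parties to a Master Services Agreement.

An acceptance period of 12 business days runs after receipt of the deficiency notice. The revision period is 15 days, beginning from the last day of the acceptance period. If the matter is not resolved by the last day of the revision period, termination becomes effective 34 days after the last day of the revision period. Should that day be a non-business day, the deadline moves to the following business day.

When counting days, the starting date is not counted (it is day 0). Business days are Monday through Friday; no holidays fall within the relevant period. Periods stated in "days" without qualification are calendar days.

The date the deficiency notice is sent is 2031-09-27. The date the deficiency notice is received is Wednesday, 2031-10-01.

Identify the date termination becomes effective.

The last day of the acceptance period: counting 12 business days from Wednesday, 2031-10-01 (Oct 2, Oct 3, Oct 6, Oct 7, …, Oct 15, Oct 16, Oct 17, skipping weekends) reaches Friday, 2031-10-17.
The last day of the revision period: 15 calendar days after 2031-10-17 is 2031-11-01.
Adding 34 calendar days to 2031-11-01 gives 2031-12-05, which is the date termination becomes effective. 2031-12-05 is a Friday, so no roll-forward applies.

2031-12-05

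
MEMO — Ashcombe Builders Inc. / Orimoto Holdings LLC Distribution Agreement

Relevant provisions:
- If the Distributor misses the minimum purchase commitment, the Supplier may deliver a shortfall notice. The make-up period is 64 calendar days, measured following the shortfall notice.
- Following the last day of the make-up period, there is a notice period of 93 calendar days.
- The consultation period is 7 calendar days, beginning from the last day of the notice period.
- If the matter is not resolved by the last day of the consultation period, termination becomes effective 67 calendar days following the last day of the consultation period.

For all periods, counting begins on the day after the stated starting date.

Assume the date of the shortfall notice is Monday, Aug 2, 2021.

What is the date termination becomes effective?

The last day of the make-up period: Aug 2, 2021 + 64 days = Oct 5, 2021.
The last day of the notice period: Oct 5, 2021 + 93 days = Jan 6, 2022.
Adding 7 calendar days to Jan 6, 2022 gives Jan 13, 2022, which is the last day of the consultation period.
The date termination becomes effective: Jan 13, 2022 + 67 days = Mar 21, 2022.

Mar 21, 2022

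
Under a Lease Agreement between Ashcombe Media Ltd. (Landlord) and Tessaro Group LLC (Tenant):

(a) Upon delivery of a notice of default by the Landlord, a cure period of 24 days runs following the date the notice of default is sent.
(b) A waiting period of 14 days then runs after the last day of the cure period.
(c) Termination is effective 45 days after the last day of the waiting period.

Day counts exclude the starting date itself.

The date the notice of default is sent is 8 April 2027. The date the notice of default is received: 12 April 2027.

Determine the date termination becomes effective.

30 June 2027

The last day of the cure period: 24 calendar days after 8 April 2027 is 2 May 2027.
The last day of the waiting period: 14 calendar days after 2 May 2027 is 16 May 2027.
Adding 45 calendar days to 16 May 2027 gives 30 June 2027, which is the date termination becomes effective.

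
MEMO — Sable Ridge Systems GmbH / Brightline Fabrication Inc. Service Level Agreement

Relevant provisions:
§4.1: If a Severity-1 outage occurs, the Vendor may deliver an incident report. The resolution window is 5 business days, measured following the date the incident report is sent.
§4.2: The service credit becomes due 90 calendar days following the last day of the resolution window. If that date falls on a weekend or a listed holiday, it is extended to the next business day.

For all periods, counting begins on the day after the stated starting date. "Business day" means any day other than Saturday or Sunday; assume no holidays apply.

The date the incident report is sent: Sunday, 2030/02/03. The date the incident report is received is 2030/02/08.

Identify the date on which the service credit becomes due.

2030/05/09

The last day of the resolution window: counting 5 business days from Sunday, 2030/02/03 (Feb 4, Feb 5, Feb 6, Feb 7, Feb 8, skipping weekends) reaches Friday, 2030/02/08.
The date on which the service credit becomes due: 2030/02/08 + 90 days = 2030/05/09. 2030/05/09 is a Thursday, so no roll-forward applies.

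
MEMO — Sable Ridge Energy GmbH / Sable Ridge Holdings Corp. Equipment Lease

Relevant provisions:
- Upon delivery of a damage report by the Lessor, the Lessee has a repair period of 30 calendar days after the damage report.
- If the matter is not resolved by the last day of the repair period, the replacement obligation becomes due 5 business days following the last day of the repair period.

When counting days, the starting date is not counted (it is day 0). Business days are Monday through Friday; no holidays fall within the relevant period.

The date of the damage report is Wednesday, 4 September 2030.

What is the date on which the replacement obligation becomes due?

The last day of the repair period: 30 calendar days after 4 September 2030 is 4 October 2030.
From Friday, 4 October 2030, 5 business days (Oct 7, Oct 8, Oct 9, Oct 10, Oct 11, skipping weekends) brings us to Friday, 11 October 2030, which is the date on which the replacement obligation becomes due.

11 October 2030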